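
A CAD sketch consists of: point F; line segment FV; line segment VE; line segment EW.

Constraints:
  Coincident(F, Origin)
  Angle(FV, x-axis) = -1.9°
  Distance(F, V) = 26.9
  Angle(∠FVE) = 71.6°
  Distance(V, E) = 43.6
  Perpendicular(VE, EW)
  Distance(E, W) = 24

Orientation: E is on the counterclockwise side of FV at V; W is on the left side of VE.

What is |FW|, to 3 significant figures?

35.1

F is at the origin; FV runs at -1.9° with length 26.9, so V = 26.9·(cos -1.9°, sin -1.9°) = (26.9, -0.892). ∠FVE = 71.6°, so VE runs at -1.9° + (180° − 71.6°) = 106° from the x-axis; with |VE| = 43.6, E = V + 43.6·(cos 106°, sin 106°) = (14.5, 40.9). The perpendicularity gives EW at right angles to VE; with |EW| = 24.0 on the left of VE, W = E + 24.0·(-0.959, -0.284) = (-8.51, 34.1). Then |FW| = |W − F| = 35.1.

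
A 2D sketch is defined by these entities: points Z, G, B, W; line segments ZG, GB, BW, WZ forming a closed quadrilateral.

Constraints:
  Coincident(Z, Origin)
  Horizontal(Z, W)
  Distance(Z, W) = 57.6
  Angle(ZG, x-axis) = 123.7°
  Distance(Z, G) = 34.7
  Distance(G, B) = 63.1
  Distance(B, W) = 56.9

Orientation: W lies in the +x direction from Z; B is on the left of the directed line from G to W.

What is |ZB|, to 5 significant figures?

66.219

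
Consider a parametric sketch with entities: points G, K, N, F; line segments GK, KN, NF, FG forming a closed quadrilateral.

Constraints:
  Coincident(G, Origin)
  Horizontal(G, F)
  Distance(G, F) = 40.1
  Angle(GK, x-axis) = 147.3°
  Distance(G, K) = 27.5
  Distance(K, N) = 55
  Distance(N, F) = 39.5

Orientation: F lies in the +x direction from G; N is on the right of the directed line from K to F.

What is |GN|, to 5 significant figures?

30.021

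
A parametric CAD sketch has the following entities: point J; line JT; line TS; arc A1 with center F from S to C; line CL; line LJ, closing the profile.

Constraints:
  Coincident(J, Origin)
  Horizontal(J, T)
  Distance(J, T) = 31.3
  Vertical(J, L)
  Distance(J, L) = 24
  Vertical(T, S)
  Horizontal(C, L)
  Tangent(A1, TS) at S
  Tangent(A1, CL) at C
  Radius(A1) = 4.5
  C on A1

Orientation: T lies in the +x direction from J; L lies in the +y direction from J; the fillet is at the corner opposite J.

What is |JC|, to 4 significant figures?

35.98

J is at the origin; J and T share the same y with |JT| = 31.3 and T on the +x side, so T = (31.30, 0.000). J and L share the same x with |JL| = 24.0 and L on the +y side, so L = (0.000, 24.00). The virtual corner opposite J is at (31.30, 24.00). Since A1 is tangent to TS there, FS ⟂ TS and A1 meets CL tangentially, so FC is at right angles to CL, with radius 4.5, so the center F sits 4.5 in from both sides at F = (26.80, 19.50). That places the tangent points at S = (31.30, 19.50) on TS and C = (26.80, 24.00) on CL. Then |JC| = |C − J| = 35.98.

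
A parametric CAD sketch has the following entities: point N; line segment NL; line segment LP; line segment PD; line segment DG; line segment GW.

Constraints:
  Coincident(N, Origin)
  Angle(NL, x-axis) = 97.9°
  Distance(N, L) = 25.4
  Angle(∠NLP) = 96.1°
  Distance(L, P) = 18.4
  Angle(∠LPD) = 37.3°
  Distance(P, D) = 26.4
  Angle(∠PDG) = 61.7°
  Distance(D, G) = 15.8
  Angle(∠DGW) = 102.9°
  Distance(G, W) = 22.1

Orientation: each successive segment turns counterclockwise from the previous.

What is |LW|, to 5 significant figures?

17.315

N is at the origin; NL runs at 97.9° with length 25.4, so L = (-3.4911, 25.159). ∠NLP = 96.1° gives LP at -178.20° from the x-axis; with |LP| = 18.4, P = (-21.882, 24.581). ∠LPD = 37.3° gives PD at -35.500° from the x-axis; with |PD| = 26.4, D = (-0.38936, 9.2504). ∠PDG = 61.7° gives DG at 82.800° from the x-axis; with |DG| = 15.8, G = (1.5909, 24.926). ∠DGW = 102.9° gives GW at 159.90° from the x-axis; with |GW| = 22.1, W = (-19.163, 32.521). Then |LW| = |W − L| = 17.315.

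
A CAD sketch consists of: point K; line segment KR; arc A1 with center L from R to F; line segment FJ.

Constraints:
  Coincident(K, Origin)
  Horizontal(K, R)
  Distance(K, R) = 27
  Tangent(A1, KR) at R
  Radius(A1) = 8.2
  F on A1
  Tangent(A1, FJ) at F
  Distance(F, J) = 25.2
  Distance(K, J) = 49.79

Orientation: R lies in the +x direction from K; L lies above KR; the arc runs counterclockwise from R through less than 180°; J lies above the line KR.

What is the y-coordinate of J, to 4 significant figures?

32.40

Checks: |LF| = 8.200 ✓; ∠(LF, FJ) = 90.00° ✓; |FJ| = 25.20 ✓; |KJ| = 49.79 ✓.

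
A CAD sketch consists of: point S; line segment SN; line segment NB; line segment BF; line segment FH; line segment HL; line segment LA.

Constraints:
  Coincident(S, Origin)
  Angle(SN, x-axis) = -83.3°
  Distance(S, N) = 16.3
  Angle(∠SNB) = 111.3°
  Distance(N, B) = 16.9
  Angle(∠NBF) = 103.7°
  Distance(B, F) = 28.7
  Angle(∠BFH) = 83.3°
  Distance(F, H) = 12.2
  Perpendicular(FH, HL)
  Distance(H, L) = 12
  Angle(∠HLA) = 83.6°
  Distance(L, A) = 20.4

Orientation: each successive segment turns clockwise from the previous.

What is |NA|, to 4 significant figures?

35.06

The perpendicularity gives HL at right angles to FH, so HL runs at -55.00°; with |HL| = 12.0, L = (-15.24, -5.526). ∠HLA = 83.6° gives LA at -151.4° from the x-axis; with |LA| = 20.4, A = (-33.15, -15.29). Then |NA| = |A − N| = 35.06.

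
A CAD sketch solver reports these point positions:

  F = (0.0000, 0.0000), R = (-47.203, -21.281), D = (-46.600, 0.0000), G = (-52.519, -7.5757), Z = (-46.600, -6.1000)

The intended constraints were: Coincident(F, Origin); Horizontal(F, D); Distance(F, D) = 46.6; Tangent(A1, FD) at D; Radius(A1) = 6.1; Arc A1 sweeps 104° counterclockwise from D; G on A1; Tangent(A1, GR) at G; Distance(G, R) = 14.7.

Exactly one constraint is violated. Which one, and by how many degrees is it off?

Tangent(A1, GR) at G — off by 7.20°.

F = (0.00, 0.00) ✓; F.y = 0.00, D.y = 0.00 ✓; |FD| = 46.60 ✓; ∠(ZD, DF) = 90.00° ✓; |ZD| = 6.100 ✓; bearing(Z→G) − bearing(Z→D) = 104.0° ✓; |ZG| = 6.100 ✓; ∠(ZG, GR) = 82.80° ✗; |GR| = 14.70 ✓.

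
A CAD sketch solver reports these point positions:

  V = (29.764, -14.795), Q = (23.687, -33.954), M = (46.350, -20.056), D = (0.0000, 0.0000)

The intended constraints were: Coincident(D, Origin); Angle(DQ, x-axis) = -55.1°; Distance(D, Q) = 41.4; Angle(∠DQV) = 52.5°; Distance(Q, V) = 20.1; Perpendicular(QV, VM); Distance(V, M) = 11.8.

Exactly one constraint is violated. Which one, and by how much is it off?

Distance(V, M) = 11.8 — off by 5.60.

D = (0.00, 0.00) ✓; DQ at -55.10° ✓; |DQ| = 41.40 ✓; ∠DQV = 52.50° ✓; |QV| = 20.10 ✓; ∠(QV, VM) = 90.00° ✓; |VM| = 17.40 ✗.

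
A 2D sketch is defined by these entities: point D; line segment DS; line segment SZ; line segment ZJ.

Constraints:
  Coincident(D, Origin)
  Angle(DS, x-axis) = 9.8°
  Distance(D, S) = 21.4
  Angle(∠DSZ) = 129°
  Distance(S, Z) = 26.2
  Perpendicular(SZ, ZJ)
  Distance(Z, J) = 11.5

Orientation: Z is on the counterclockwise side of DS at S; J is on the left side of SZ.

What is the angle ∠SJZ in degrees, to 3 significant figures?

66.3°

D is at the origin; DS runs at 9.8° with length 21.4, so S = 21.4·(cos 9.8°, sin 9.8°) = (21.1, 3.64). ∠DSZ = 129.0°, so SZ runs at 9.8° + (180° − 129.0°) = 60.8° from the x-axis; with |SZ| = 26.2, Z = S + 26.2·(cos 60.8°, sin 60.8°) = (33.9, 26.5). The perpendicularity gives ZJ at right angles to SZ; with |ZJ| = 11.5 on the left of SZ, J = Z + 11.5·(-0.873, 0.488) = (23.8, 32.1). Then cos ∠SJZ = JS·JZ / (|JS||JZ|), giving 66.3°.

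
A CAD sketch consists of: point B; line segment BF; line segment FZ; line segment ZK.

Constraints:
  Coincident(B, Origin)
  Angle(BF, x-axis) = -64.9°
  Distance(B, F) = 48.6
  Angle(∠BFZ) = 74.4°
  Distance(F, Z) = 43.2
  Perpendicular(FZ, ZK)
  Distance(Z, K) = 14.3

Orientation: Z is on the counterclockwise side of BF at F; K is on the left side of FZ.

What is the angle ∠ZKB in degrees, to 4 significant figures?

137.2°

B is at the origin; BF runs at -64.9° with length 48.6, so F = 48.6·(cos -64.9°, sin -64.9°) = (20.62, -44.01). ∠BFZ = 74.4°, so FZ runs at -64.9° + (180° − 74.4°) = 40.70° from the x-axis; with |FZ| = 43.2, Z = F + 43.2·(cos 40.70°, sin 40.70°) = (53.37, -15.84). FZ is perpendicular to ZK; with |ZK| = 14.3 on the left of FZ, K = Z + 14.3·(-0.6521, 0.7581) = (44.04, -4.999). Then cos ∠ZKB = KZ·KB / (|KZ||KB|), giving 137.2°.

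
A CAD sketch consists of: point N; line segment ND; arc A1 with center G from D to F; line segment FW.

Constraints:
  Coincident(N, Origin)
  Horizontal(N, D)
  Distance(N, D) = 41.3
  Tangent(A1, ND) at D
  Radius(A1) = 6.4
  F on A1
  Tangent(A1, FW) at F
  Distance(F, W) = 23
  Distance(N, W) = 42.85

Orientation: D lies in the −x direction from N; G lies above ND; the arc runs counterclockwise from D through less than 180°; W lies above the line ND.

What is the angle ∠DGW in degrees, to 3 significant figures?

157°

Checks: |GF| = 6.400 ✓; ∠(GF, FW) = 90.00° ✓; |FW| = 23.00 ✓; |NW| = 42.85 ✓.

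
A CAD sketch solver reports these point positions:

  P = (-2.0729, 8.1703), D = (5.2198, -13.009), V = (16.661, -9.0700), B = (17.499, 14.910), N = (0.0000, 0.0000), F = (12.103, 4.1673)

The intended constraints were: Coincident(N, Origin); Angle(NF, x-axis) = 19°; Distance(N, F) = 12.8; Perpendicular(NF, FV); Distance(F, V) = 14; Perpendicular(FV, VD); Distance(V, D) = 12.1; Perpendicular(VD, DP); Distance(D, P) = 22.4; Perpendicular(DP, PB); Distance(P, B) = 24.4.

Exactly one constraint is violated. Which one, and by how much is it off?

Distance(P, B) = 24.4 — off by 3.70.

N = (0.00, 0.00) ✓; NF at 19.00° ✓; |NF| = 12.80 ✓; ∠(NF, FV) = 90.00° ✓; |FV| = 14.00 ✓; ∠(FV, VD) = 90.00° ✓; |VD| = 12.10 ✓; ∠(VD, DP) = 90.00° ✓; |DP| = 22.40 ✓; ∠(DP, PB) = 90.00° ✓; |PB| = 20.70 ✗.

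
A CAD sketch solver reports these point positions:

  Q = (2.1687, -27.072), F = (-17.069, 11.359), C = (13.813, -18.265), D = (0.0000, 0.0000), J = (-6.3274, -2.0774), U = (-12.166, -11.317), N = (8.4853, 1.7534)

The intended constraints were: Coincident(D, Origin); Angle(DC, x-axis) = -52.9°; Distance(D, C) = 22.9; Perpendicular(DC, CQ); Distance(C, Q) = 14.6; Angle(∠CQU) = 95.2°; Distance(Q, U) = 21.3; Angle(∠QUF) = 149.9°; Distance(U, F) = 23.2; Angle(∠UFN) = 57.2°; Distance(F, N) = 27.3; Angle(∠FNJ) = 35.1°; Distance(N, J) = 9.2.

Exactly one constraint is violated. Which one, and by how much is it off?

Distance(N, J) = 9.2 — off by 6.10.

D = (0.00, 0.00) ✓; DC at -52.90° ✓; |DC| = 22.90 ✓; ∠(DC, CQ) = 90.00° ✓; |CQ| = 14.60 ✓; ∠CQU = 95.20° ✓; |QU| = 21.30 ✓; ∠QUF = 149.9° ✓; |UF| = 23.20 ✓; ∠UFN = 57.20° ✓; |FN| = 27.30 ✓; ∠FNJ = 35.10° ✓; |NJ| = 15.30 ✗.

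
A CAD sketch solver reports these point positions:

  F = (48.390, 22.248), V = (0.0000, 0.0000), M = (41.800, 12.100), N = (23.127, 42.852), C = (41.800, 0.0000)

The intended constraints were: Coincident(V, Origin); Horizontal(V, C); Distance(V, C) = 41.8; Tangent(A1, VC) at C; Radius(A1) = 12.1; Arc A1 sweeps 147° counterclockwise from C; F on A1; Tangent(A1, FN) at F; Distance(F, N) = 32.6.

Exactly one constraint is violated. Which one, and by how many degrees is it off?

Tangent(A1, FN) at F — off by 6.20°.

V = (0.00, 0.00) ✓; V.y = 0.00, C.y = 0.00 ✓; |VC| = 41.80 ✓; ∠(MC, CV) = 90.00° ✓; |MC| = 12.10 ✓; bearing(M→F) − bearing(M→C) = 147.0° ✓; |MF| = 12.10 ✓; ∠(MF, FN) = 96.20° ✗; |FN| = 32.60 ✓.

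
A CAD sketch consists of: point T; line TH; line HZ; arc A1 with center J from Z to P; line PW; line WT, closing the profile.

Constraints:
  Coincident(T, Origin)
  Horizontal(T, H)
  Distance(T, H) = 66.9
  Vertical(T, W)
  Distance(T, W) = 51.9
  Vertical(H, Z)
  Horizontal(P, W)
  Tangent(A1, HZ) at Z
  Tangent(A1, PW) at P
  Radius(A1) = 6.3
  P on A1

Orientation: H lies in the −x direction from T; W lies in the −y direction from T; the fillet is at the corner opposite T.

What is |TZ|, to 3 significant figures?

81.0

T is at the origin; TH is horizontal with |TH| = 66.9 and H on the −x side, so H = (-66.9, 0.00). TW is vertical with |TW| = 51.9 and W on the −y side, so W = (0.00, -51.9). The virtual corner opposite T is at (-66.9, -51.9). A1 meets HZ tangentially, so JZ is at right angles to HZ and the tangent condition forces JP to be normal to PW, with radius 6.3, so the center J sits 6.3 in from both sides at J = (-60.6, -45.6). That places the tangent points at Z = (-66.9, -45.6) on HZ and P = (-60.6, -51.9) on PW. Then |TZ| = |Z − T| = 81.0.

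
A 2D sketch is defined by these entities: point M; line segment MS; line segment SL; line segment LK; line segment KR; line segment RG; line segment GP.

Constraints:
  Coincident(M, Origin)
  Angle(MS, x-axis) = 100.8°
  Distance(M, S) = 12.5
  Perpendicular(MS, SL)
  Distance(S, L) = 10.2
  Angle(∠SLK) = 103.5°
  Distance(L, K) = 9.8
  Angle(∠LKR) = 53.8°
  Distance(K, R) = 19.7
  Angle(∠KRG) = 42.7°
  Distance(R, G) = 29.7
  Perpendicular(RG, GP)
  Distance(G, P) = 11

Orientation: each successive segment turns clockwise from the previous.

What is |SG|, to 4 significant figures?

23.70

M is at the origin; MS runs at 100.8° with length 12.5, so S = (-2.342, 12.28). MS ⟂ SL, so SL runs at 10.80°; with |SL| = 10.2, L = (7.677, 14.19). ∠SLK = 103.5° gives LK at -65.70° from the x-axis; with |LK| = 9.8, K = (11.71, 5.258). ∠LKR = 53.8° gives KR at 168.1° from the x-axis; with |KR| = 19.7, R = (-7.567, 9.320). ∠KRG = 42.7° gives RG at 30.80° from the x-axis; with |RG| = 29.7, G = (17.94, 24.53). Then |SG| = |G − S| = 23.70.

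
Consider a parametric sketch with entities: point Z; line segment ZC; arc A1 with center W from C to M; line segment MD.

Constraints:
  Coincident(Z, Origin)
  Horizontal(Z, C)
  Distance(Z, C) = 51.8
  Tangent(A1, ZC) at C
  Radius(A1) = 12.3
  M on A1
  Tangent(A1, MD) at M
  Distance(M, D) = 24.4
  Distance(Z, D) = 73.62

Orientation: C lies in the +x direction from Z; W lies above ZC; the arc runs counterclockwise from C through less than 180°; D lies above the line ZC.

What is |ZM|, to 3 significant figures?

65.3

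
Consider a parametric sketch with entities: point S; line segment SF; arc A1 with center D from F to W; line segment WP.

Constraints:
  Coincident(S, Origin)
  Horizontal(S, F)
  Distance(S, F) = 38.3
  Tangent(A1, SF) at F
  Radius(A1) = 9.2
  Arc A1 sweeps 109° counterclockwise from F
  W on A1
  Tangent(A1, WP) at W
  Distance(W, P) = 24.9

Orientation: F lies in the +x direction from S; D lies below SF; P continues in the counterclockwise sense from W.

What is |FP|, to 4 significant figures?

35.74

On A1, F sits at bearing 90° from D; a 109° counterclockwise sweep puts W at bearing 199°, so W = D + 9.2·(cos 199°, sin 199°) = (29.60, -12.20). A1 meets WP tangentially, so DW is at right angles to WP, so WP runs along (−sin 199°, cos 199°); with |WP| = 24.9, P = (37.71, -35.74). Then |FP| = |P − F| = 35.74.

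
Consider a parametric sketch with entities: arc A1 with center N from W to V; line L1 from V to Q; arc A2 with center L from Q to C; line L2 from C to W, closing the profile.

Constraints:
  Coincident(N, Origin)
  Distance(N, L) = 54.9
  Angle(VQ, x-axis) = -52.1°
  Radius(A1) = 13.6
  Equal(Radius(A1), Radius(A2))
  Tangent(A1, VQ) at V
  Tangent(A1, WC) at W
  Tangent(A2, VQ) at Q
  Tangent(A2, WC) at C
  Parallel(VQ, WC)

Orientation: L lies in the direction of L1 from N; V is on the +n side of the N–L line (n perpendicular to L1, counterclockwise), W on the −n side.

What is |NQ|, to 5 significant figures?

56.559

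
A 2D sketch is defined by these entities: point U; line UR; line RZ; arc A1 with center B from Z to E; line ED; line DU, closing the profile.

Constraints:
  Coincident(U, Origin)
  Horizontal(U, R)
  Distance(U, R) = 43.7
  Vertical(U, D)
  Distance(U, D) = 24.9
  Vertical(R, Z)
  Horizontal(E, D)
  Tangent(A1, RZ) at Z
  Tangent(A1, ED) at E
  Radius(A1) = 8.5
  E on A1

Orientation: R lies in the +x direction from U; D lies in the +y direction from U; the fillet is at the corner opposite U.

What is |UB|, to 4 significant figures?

38.83

U is at the origin; U and R share the same y with |UR| = 43.7 and R on the +x side, so R = (43.70, 0.000). U and D share the same x with |UD| = 24.9 and D on the +y side, so D = (0.000, 24.90). The virtual corner opposite U is at (43.70, 24.90). The tangent condition forces BZ to be normal to RZ and A1 meets ED tangentially, so BE is at right angles to ED, with radius 8.5, so the center B sits 8.5 in from both sides at B = (35.20, 16.40). Then |UB| = |B − U| = 38.83.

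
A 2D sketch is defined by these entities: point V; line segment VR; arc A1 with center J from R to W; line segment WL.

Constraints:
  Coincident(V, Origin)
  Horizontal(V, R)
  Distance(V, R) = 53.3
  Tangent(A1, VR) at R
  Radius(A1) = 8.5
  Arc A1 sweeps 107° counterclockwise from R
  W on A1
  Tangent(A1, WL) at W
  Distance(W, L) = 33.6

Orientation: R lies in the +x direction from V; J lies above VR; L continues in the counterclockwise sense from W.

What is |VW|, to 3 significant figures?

62.4

V is at the origin; VR is horizontal with |VR| = 53.3 and R on the +x side, so R = (53.3, 0.00). Since A1 is tangent to VR there, JR ⟂ VR, so J = R + (0, 8.5) = (53.3, 8.50). On A1, R sits at bearing -90° from J; a 107° counterclockwise sweep puts W at bearing 17°, so W = J + 8.5·(cos 17°, sin 17°) = (61.4, 11.0). Then |VW| = |W − V| = 62.4.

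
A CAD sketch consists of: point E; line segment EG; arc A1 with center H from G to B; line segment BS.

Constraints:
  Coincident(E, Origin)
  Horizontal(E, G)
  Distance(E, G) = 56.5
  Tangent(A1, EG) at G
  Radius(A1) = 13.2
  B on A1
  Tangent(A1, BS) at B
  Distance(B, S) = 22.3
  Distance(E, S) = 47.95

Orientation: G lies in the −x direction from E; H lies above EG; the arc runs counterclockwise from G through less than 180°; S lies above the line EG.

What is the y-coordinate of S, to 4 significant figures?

30.38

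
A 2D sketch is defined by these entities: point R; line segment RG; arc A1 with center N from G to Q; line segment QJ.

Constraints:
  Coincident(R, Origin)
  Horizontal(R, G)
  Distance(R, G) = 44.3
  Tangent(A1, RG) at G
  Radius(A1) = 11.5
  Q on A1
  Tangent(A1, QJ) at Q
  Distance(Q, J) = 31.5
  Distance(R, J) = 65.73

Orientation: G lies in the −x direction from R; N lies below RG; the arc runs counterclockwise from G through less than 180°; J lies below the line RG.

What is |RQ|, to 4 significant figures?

57.27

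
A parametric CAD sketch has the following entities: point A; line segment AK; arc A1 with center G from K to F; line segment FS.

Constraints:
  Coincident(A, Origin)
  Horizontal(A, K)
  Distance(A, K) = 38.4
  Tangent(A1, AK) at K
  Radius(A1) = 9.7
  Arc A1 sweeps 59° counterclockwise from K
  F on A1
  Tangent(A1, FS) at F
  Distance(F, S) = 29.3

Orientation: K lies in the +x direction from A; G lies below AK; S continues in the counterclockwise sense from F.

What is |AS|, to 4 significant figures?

33.38

A is at the origin; AK is horizontal with |AK| = 38.4 and K on the +x side, so K = (38.40, 0.000). Since A1 is tangent to AK there, GK ⟂ AK, so G = K + (0, -9.7) = (38.40, -9.700). On A1, K sits at bearing 90° from G; a 59° counterclockwise sweep puts F at bearing 149°, so F = G + 9.7·(cos 149°, sin 149°) = (30.09, -4.704). The tangent condition forces GF to be normal to FS, so FS runs along (−sin 149°, cos 149°); with |FS| = 29.3, S = (14.99, -29.82). Then |AS| = |S − A| = 33.38.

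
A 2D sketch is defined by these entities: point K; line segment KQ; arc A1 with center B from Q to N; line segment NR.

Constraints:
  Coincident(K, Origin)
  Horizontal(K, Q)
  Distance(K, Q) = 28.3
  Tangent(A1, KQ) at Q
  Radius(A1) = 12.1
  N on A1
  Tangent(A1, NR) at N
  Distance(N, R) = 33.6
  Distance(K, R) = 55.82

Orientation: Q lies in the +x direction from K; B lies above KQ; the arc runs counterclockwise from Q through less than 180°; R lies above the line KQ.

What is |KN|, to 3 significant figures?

42.9

Checks: |BQ| = 12.10 ✓; |BN| = 12.10 ✓; ∠(BN, NR) = 90.00° ✓; |NR| = 33.60 ✓; |KR| = 55.82 ✓.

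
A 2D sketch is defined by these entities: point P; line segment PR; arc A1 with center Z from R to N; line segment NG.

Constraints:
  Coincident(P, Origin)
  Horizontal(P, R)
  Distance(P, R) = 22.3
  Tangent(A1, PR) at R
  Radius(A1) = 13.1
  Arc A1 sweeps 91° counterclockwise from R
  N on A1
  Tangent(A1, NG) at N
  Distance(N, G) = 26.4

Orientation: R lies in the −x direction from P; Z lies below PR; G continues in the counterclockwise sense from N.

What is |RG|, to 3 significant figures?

41.7

P is at the origin; PR is horizontal with |PR| = 22.3 and R on the −x side, so R = (-22.3, 0.00). Since A1 is tangent to PR there, ZR ⟂ PR, so Z = R + (0, -13.1) = (-22.3, -13.1). On A1, R sits at bearing 90° from Z; a 91° counterclockwise sweep puts N at bearing 181°, so N = Z + 13.1·(cos 181°, sin 181°) = (-35.4, -13.3). A1 meets NG tangentially, so ZN is at right angles to NG, so NG runs along (−sin 181°, cos 181°); with |NG| = 26.4, G = (-34.9, -39.7). Then |RG| = |G − R| = 41.7.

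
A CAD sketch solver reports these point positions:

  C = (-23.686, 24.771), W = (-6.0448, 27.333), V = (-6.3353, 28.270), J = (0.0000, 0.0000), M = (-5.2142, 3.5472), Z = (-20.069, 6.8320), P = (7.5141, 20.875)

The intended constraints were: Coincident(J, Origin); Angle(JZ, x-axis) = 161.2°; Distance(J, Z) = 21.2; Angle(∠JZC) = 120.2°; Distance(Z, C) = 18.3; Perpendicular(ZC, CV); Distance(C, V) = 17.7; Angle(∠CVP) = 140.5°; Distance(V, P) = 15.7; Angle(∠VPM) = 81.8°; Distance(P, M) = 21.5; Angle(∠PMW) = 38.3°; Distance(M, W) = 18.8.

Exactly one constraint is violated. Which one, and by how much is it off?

Distance(M, W) = 18.8 — off by 5.00.

J = (0.00, 0.00) ✓; JZ at 161.2° ✓; |JZ| = 21.20 ✓; ∠JZC = 120.2° ✓; |ZC| = 18.30 ✓; ∠(ZC, CV) = 90.00° ✓; |CV| = 17.70 ✓; ∠CVP = 140.5° ✓; |VP| = 15.70 ✓; ∠VPM = 81.80° ✓; |PM| = 21.50 ✓; ∠PMW = 38.30° ✓; |MW| = 23.80 ✗.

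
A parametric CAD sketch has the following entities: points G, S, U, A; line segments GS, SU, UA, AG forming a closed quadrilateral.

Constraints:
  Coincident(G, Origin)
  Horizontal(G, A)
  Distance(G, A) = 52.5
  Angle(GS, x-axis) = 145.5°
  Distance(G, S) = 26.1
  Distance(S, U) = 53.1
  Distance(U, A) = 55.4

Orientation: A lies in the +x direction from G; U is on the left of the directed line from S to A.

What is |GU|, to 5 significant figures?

50.704

Checks: |SU| = 53.10 ✓; |UA| = 55.40 ✓.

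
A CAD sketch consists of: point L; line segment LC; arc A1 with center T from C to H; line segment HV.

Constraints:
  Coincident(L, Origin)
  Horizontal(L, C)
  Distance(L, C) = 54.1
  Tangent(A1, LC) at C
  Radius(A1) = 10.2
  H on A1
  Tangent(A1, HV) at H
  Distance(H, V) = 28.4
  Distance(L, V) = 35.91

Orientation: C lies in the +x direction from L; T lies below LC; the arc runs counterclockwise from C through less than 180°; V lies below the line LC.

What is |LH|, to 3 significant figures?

46.9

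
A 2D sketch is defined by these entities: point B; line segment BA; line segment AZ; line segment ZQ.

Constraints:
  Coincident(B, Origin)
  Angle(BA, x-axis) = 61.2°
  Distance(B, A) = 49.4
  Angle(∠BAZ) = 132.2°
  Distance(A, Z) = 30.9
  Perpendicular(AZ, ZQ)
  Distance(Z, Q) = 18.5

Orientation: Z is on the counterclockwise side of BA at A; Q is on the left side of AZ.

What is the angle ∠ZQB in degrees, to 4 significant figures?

105.8°

∠BAZ = 132.2°, so AZ runs at 61.2° + (180° − 132.2°) = 109.0° from the x-axis; with |AZ| = 30.9, Z = A + 30.9·(cos 109.0°, sin 109.0°) = (13.74, 72.51). The perpendicularity gives ZQ at right angles to AZ; with |ZQ| = 18.5 on the left of AZ, Q = Z + 18.5·(-0.9455, -0.3256) = (-3.754, 66.48). Then cos ∠ZQB = QZ·QB / (|QZ||QB|), giving 105.8°.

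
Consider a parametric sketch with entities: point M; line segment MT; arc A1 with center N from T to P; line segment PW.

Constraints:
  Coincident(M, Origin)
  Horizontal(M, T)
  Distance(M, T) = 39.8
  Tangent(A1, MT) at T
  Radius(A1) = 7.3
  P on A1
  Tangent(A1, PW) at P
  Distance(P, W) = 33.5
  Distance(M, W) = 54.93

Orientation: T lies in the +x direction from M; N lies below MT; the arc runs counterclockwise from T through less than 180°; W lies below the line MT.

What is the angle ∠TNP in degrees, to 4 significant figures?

96.12°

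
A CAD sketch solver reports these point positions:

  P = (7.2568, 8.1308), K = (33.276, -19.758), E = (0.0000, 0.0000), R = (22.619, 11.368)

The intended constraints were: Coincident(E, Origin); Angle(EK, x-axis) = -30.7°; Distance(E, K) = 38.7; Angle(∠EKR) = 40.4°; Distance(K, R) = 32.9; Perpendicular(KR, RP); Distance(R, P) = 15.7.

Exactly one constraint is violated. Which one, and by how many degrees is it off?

Perpendicular(KR, RP) — off by 7.00°.

E = (0.00, 0.00) ✓; EK at -30.70° ✓; |EK| = 38.70 ✓; ∠EKR = 40.40° ✓; |KR| = 32.90 ✓; ∠(KR, RP) = 83.00° ✗; |RP| = 15.70 ✓.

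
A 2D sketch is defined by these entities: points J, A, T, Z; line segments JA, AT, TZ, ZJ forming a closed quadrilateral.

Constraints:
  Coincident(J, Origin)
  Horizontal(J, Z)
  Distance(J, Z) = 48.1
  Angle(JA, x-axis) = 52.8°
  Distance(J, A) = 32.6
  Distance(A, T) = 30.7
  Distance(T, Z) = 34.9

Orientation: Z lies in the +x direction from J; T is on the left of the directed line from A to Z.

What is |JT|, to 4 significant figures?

60.22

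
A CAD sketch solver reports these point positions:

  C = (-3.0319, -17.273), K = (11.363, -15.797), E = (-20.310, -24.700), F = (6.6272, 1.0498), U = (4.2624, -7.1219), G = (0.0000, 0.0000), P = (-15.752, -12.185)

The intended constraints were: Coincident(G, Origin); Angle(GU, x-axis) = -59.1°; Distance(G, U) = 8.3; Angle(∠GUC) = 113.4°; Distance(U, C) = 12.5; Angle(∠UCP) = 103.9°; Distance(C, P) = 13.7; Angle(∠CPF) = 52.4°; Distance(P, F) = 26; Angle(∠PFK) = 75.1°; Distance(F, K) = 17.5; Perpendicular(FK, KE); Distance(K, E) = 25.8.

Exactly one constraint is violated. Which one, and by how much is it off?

Distance(K, E) = 25.8 — off by 7.10.

G = (0.00, 0.00) ✓; GU at -59.10° ✓; |GU| = 8.300 ✓; ∠GUC = 113.4° ✓; |UC| = 12.50 ✓; ∠UCP = 103.9° ✓; |CP| = 13.70 ✓; ∠CPF = 52.40° ✓; |PF| = 26.00 ✓; ∠PFK = 75.10° ✓; |FK| = 17.50 ✓; ∠(FK, KE) = 90.00° ✓; |KE| = 32.90 ✗.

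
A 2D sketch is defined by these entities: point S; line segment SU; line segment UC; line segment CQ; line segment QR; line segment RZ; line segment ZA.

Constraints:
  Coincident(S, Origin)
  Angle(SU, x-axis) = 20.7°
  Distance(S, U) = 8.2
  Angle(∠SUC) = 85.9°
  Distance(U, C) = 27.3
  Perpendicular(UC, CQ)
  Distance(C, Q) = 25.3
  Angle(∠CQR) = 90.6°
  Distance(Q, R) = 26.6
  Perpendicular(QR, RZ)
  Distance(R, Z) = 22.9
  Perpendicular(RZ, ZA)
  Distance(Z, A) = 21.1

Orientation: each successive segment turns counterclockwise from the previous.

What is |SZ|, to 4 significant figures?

5.501

∠CQR = 90.6° gives QR at -65.80° from the x-axis; with |QR| = 26.6, R = (-15.84, -7.194). QR ⟂ RZ, so RZ runs at 24.20°; with |RZ| = 22.9, Z = (5.044, 2.194). Then |SZ| = |Z − S| = 5.501.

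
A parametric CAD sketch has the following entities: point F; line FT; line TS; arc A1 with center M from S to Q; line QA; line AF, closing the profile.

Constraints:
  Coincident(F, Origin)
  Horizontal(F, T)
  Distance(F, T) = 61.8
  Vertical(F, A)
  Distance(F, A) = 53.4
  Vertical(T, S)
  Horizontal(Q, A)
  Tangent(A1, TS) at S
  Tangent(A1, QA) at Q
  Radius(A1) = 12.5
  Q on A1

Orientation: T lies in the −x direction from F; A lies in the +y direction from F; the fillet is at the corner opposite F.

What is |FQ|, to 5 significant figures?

72.678

F is at the origin; F and T share the same y with |FT| = 61.8 and T on the −x side, so T = (-61.800, 0.0000). FA is vertical with |FA| = 53.4 and A on the +y side, so A = (0.0000, 53.400). The virtual corner opposite F is at (-61.800, 53.400). A1 meets TS tangentially, so MS is at right angles to TS and tangency of A1 to QA means the radius MQ is perpendicular to QA, with radius 12.5, so the center M sits 12.5 in from both sides at M = (-49.300, 40.900). That places the tangent points at S = (-61.800, 40.900) on TS and Q = (-49.300, 53.400) on QA. Then |FQ| = |Q − F| = 72.678.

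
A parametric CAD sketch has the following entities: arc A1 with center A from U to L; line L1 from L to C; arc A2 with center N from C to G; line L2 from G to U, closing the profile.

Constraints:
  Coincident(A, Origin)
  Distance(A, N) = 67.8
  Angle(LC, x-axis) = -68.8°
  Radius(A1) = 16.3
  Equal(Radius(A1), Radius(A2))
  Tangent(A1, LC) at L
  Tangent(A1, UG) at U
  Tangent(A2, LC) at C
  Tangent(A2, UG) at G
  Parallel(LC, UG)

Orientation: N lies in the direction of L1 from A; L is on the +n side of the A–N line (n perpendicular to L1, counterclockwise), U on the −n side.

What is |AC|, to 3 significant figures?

69.7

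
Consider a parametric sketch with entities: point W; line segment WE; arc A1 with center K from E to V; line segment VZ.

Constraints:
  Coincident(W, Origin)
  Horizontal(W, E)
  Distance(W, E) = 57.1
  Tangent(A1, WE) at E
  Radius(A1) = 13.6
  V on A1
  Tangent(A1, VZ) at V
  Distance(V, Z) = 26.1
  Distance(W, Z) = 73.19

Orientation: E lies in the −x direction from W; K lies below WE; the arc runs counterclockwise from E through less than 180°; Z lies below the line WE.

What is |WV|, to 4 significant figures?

72.13

Checks: |KV| = 13.60 ✓; ∠(KV, VZ) = 90.00° ✓; |VZ| = 26.10 ✓; |WZ| = 73.19 ✓.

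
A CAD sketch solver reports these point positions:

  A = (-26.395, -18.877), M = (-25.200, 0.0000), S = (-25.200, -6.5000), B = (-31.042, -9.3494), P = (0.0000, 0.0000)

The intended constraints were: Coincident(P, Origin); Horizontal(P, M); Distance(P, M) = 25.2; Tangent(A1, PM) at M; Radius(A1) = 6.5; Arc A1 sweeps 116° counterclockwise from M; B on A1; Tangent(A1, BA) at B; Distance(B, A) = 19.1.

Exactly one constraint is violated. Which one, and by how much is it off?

Distance(B, A) = 19.1 — off by 8.50.

P = (0.00, 0.00) ✓; P.y = 0.00, M.y = 0.00 ✓; |PM| = 25.20 ✓; ∠(SM, MP) = 90.00° ✓; |SM| = 6.500 ✓; bearing(S→B) − bearing(S→M) = 116.0° ✓; |SB| = 6.500 ✓; ∠(SB, BA) = 90.00° ✓; |BA| = 10.60 ✗.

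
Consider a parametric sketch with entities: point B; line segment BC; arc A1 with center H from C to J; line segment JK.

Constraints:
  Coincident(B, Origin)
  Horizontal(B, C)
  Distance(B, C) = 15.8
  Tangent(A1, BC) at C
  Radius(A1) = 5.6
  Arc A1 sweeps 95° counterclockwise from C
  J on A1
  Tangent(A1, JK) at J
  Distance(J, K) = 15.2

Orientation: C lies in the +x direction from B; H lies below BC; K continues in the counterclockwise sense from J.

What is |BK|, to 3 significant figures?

24.2

On A1, C sits at bearing 90° from H; a 95° counterclockwise sweep puts J at bearing 185°, so J = H + 5.6·(cos 185°, sin 185°) = (10.2, -6.09). The tangent condition forces HJ to be normal to JK, so JK runs along (−sin 185°, cos 185°); with |JK| = 15.2, K = (11.5, -21.2). Then |BK| = |K − B| = 24.2.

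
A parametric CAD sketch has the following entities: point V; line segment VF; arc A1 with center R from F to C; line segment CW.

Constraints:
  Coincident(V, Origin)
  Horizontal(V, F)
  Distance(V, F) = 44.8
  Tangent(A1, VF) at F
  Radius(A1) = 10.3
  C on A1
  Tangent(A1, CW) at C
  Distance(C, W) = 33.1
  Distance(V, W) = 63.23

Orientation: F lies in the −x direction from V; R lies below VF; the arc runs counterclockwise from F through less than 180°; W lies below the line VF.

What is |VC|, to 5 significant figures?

56.238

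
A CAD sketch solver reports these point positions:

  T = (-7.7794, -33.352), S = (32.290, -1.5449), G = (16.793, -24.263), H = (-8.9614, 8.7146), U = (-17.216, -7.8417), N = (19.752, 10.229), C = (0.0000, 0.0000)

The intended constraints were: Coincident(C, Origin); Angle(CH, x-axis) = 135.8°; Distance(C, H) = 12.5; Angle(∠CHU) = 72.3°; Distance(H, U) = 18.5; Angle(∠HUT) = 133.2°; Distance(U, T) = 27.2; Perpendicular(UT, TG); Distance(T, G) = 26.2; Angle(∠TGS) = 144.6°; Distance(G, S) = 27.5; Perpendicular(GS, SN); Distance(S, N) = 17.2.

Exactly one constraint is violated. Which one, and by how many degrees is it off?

Perpendicular(GS, SN) — off by 8.90°.

C = (0.00, 0.00) ✓; CH at 135.8° ✓; |CH| = 12.50 ✓; ∠CHU = 72.30° ✓; |HU| = 18.50 ✓; ∠HUT = 133.2° ✓; |UT| = 27.20 ✓; ∠(UT, TG) = 90.00° ✓; |TG| = 26.20 ✓; ∠TGS = 144.6° ✓; |GS| = 27.50 ✓; ∠(GS, SN) = 81.10° ✗; |SN| = 17.20 ✓.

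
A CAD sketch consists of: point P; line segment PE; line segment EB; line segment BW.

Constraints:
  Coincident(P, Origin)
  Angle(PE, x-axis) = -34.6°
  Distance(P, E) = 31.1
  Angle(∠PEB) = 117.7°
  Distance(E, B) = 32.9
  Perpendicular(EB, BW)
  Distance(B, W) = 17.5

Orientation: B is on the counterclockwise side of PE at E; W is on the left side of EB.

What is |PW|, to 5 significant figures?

48.408

∠PEB = 117.7°, so EB runs at -34.6° + (180° − 117.7°) = 27.700° from the x-axis; with |EB| = 32.9, B = E + 32.9·(cos 27.700°, sin 27.700°) = (54.729, -2.3666). EB ⟂ BW; with |BW| = 17.5 on the left of EB, W = B + 17.5·(-0.46484, 0.88539) = (46.594, 13.128). Then |PW| = |W − P| = 48.408.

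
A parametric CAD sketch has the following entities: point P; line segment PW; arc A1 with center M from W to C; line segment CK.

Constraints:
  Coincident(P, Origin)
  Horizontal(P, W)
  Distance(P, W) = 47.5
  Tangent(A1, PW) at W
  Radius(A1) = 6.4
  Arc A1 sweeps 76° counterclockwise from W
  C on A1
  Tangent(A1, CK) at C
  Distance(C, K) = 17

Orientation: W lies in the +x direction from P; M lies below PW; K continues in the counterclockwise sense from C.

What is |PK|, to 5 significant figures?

42.870

On A1, W sits at bearing 90° from M; a 76° counterclockwise sweep puts C at bearing 166°, so C = M + 6.4·(cos 166°, sin 166°) = (41.290, -4.8517). Tangency of A1 to CK means the radius MC is perpendicular to CK, so CK runs along (−sin 166°, cos 166°); with |CK| = 17.0, K = (37.177, -21.347). Then |PK| = |K − P| = 42.870.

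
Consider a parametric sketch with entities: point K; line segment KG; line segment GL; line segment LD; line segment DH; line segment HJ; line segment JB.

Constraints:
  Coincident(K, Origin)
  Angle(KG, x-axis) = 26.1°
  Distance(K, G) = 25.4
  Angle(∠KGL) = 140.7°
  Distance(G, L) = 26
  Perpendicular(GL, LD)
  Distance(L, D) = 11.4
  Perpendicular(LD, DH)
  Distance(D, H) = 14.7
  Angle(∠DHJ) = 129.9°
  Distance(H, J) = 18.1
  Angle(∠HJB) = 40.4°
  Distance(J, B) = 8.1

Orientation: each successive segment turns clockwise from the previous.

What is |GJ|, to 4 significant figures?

2.505

K is at the origin; KG runs at 26.1° with length 25.4, so G = (22.81, 11.17). ∠KGL = 140.7° gives GL at -13.20° from the x-axis; with |GL| = 26.0, L = (48.12, 5.237). GL is perpendicular to LD, so LD runs at -103.2°; with |LD| = 11.4, D = (45.52, -5.861). LD is perpendicular to DH, so DH runs at 166.8°; with |DH| = 14.7, H = (31.21, -2.505). ∠DHJ = 129.9° gives HJ at 116.7° from the x-axis; with |HJ| = 18.1, J = (23.08, 13.67). Then |GJ| = |J − G| = 2.505.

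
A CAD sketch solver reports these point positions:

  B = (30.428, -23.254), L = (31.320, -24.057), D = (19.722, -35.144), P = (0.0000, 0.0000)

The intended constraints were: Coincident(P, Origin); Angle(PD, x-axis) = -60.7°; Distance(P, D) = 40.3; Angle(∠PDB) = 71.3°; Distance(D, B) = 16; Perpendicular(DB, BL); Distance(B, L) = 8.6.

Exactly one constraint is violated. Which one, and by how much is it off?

Distance(B, L) = 8.6 — off by 7.40.

P = (0.00, 0.00) ✓; PD at -60.70° ✓; |PD| = 40.30 ✓; ∠PDB = 71.30° ✓; |DB| = 16.00 ✓; ∠(DB, BL) = 89.99° ✓; |BL| = 1.200 ✗.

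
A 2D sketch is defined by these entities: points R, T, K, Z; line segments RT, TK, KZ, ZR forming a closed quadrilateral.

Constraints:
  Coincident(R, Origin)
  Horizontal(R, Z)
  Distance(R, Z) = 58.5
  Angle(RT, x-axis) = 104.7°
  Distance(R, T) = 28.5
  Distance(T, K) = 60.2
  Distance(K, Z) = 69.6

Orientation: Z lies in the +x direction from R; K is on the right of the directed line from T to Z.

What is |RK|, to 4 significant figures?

32.63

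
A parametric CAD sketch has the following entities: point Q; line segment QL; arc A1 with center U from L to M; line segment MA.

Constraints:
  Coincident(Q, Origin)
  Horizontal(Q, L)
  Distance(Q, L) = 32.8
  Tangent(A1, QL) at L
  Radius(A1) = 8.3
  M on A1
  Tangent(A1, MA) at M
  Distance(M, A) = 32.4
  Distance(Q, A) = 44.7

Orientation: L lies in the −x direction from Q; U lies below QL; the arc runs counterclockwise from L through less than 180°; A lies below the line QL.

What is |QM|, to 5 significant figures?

41.685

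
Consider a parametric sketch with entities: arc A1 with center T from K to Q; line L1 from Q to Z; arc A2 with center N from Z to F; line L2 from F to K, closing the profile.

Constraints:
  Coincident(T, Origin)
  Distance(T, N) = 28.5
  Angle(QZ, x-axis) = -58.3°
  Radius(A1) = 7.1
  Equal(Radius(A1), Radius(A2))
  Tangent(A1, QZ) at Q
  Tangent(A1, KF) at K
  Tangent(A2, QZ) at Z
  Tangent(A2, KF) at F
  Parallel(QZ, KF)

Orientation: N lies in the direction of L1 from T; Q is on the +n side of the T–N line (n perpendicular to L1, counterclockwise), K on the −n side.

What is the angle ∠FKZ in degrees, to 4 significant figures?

26.48°

The slot axis is L1's direction at -58.3°, so u = (cos -58.3°, sin -58.3°) = (0.5255, -0.8508) and n = (−sin -58.3°, cos -58.3°) = (0.8508, 0.5255). T is at the origin and N lies 28.5 along u from T, so N = 28.5·u = (14.98, -24.25). Tangency of A1 to both parallel lines with radius 7.1 puts Q and K at T ± 7.1·n: Q = (6.041, 3.731), K = (-6.041, -3.731). Equal radii place Z and F the same way about N: Z = N + 7.1·n = (21.02, -20.52), F = N − 7.1·n = (8.935, -27.98). Then cos ∠FKZ = KF·KZ / (|KF||KZ|), giving 26.48°.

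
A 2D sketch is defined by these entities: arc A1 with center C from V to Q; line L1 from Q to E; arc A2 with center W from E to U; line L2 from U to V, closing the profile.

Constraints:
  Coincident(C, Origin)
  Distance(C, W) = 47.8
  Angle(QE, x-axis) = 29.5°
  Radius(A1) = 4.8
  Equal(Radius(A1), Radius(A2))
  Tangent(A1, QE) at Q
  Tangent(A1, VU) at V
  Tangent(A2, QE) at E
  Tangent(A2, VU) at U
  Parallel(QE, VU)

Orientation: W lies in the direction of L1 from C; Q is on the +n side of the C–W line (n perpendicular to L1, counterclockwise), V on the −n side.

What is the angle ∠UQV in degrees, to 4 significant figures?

78.64°

Tangency of A1 to both parallel lines with radius 4.8 puts Q and V at C ± 4.8·n: Q = (-2.364, 4.178), V = (2.364, -4.178). Equal radii place E and U the same way about W: E = W + 4.8·n = (39.24, 27.72), U = W − 4.8·n = (43.97, 19.36). Then cos ∠UQV = QU·QV / (|QU||QV|), giving 78.64°.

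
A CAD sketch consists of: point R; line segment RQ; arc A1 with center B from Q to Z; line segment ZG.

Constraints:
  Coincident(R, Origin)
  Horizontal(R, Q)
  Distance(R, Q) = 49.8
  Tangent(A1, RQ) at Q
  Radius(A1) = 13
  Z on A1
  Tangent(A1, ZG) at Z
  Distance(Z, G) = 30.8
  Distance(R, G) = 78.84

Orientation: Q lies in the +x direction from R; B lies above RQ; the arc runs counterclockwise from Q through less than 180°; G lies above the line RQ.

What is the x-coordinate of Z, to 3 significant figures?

62.7

R is at the origin; RQ is horizontal with |RQ| = 49.8 and Q on the +x side, so Q = (49.8, 0.00). Tangency of A1 to RQ means the radius BQ is perpendicular to RQ, so B = Q + (0, 13) = (49.8, 13.0). Since BZ ⟂ ZG (tangency), |BG| = √(13.0² + 30.8²) = 33.4 regardless of where Z sits on A1. So G lies on both circle(R, 78.84) and circle(B, 33.4); the above-RQ intersection is G = (66.9, 41.7). Z is the foot of the tangent from G: Z = (62.7, 11.2).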